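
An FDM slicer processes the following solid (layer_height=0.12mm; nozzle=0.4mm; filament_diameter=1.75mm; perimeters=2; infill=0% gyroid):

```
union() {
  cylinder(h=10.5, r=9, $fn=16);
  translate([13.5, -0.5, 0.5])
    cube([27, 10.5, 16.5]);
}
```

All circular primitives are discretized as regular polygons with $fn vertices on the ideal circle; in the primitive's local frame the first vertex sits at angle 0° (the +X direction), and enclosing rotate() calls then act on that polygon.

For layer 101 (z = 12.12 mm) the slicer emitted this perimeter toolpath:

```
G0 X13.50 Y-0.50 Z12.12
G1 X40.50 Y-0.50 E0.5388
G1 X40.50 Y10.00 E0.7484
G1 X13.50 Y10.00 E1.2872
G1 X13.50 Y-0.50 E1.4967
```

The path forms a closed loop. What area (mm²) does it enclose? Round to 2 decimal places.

Apply the shoelace formula to the sequence of (X, Y) vertices; enclosed area = 283.50 mm².

283.50 mm²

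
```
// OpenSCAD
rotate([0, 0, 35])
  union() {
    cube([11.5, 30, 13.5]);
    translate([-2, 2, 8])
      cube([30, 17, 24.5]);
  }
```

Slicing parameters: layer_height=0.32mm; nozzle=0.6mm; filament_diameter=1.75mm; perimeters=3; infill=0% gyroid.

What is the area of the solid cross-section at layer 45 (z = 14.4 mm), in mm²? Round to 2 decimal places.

At z = 14.4 mm: the cube does not reach this height (z outside [0, 13.5]); the cube at (-2, 2) is present — its section is the full 30×17 rectangle (area 510.00 mm²); Merging all regions: only the 30×17 cube at (-2, 2) is present, so the union is just that shape — area = 510.00 mm²; (whole slice rotated 35° about Z — lengths, areas and connectivity unchanged). Overall, the cross-section is a single solid region. Net area = 510.00 mm².

510.00 mm²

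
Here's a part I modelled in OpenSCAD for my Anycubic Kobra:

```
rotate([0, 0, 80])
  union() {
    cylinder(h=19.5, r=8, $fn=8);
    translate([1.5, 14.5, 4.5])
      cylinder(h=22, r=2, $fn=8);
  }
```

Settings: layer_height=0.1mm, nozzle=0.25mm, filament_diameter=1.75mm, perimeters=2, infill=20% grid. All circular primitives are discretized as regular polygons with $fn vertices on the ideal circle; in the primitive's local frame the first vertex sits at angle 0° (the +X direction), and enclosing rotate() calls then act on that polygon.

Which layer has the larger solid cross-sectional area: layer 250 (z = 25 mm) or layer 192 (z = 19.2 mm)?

Layer 250 (z = 25): the cylinder is absent (z outside [0, 19.5]); the cylinder at (1.5, 14.5): section is a regular 8-gon, circumradius r=2 (area = (8/2)·2.000²·sin(360°/8) = 11.31 mm²); Combining (union): only the r=2 cylinder at (1.5, 14.5) is present, so the union is just that shape — area = 11.31 mm²; (rotated 80° about Z; rotation is an isometry so areas/perimeters/island counts are preserved). So its area = 11.31 mm². Layer 192 (z = 19.2): the cylinder: section is a regular 8-gon, circumradius r=8 (area = (8/2)·8.000²·sin(360°/8) = 181.02 mm²); the cylinder at (1.5, 14.5): section is a regular 8-gon, circumradius r=2 (area = (8/2)·2.000²·sin(360°/8) = 11.31 mm²); Merging all regions: the 2 present regions are separate (no shared area or edge), so areas and boundary lengths simply add and each stays a separate island — area = 192.33 mm²; (rotated 80° about Z; rotation is an isometry so areas/perimeters/island counts are preserved). So its area = 192.33 mm². Layer 192 is larger (192.33 vs 11.31 mm²).

layer 192 (z = 19.2 mm)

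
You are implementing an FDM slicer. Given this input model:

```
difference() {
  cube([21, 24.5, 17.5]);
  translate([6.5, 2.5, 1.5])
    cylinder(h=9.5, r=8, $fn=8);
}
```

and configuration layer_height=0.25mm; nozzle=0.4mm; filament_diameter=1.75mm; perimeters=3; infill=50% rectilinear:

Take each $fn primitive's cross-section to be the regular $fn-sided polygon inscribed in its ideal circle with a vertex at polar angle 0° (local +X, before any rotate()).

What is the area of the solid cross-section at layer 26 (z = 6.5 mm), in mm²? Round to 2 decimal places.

391.75 mm²

At z = 6.5 mm: the 21×24.5 cube contributes its full rectangle (area 514.50 mm²); the cylinder at (6.5, 2.5): section is a regular 8-gon, circumradius r=8 (area = (8/2)·8.000²·sin(360°/8) = 181.02 mm²); After the difference (first − rest): starting from the 21×24.5 cube (514.50 mm²), the r=8 cylinder at (6.5, 2.5) partially overlaps it — only the 122.75 mm² overlap (of its 181.02 mm²) is removed, clipping the outline — area = 391.75 mm². Overall, the cross-section is a single solid region. Net area = 391.75 mm².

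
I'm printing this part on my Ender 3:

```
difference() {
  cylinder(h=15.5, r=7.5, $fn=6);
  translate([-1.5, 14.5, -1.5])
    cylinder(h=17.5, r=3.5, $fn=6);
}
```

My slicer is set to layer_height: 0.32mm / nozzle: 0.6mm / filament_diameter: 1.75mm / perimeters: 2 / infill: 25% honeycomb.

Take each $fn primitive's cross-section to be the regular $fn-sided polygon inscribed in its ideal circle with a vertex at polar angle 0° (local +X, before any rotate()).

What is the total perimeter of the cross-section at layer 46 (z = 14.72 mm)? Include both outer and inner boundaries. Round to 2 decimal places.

45.00 mm

At z = 14.72 mm: the r=7.5 cylinder gives a regular 6-gon of circumradius 7.5 (constant along its height) (perimeter = 2·6·7.500·sin(180°/6) = 45.00 mm); the cylinder at (-1.5, 14.5): section is a regular 6-gon, circumradius r=3.5 (perimeter = 2·6·3.500·sin(180°/6) = 21.00 mm); Taking the first minus the rest: starting from the r=7.5 cylinder, the r=3.5 cylinder at (-1.5, 14.5) misses the remaining region (no effect) — boundary = 45.00 mm. Overall, the cross-section is a single solid region. Total boundary length (outer) = 45.00 mm.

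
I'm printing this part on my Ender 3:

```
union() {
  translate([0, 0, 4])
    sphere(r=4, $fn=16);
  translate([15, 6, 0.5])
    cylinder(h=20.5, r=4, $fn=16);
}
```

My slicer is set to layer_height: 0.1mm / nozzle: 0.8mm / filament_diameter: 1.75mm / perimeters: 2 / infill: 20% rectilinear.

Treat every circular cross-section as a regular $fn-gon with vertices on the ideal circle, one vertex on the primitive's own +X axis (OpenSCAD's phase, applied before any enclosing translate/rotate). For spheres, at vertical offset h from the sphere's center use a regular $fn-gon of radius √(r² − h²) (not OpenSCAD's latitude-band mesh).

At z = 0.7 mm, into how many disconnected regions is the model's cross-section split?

2

At z = 0.7 mm: the r=4 sphere contributes a regular 16-gon of circumradius √(4²−3.3²) = 2.261; the r=4 cylinder at (15, 6) contributes a regular 16-gon of circumradius 4; Taking the union: the 2 present regions are separate (no shared area or edge), so areas and boundary lengths simply add and each stays a separate island — 2 connected regions. The result has 2 disconnected regions.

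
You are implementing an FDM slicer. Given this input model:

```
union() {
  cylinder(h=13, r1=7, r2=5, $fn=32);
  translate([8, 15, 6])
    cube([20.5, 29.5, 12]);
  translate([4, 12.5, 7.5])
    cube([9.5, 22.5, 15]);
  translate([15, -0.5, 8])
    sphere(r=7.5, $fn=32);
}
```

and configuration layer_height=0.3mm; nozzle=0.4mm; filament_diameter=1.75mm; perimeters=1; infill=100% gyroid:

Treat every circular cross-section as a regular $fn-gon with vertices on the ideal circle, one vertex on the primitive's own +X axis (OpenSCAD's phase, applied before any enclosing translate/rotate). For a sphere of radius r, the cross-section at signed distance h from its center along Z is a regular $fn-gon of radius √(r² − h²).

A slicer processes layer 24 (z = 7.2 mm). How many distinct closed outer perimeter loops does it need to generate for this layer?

3

At z = 7.2 mm: the cone: at t=0.554 of its height the radius interpolates to r₁+(r₂−r₁)t = 5.892, giving a regular 32-gon of that circumradius; the cube at (8, 15) (footprint 20.5×29.5) is included at this height; the cube at (4, 12.5) is absent (z outside [7.5, 22.5]); the r=7.5 sphere at (15, -0.5) slices to a regular 32-gon of circumradius 7.457 (√(r²−h²) with h=0.8 from center); Taking the union: the 3 present regions are separate (no shared area or edge), so areas and boundary lengths simply add and each stays a separate island — 3 connected regions. The result has 3 disconnected regions.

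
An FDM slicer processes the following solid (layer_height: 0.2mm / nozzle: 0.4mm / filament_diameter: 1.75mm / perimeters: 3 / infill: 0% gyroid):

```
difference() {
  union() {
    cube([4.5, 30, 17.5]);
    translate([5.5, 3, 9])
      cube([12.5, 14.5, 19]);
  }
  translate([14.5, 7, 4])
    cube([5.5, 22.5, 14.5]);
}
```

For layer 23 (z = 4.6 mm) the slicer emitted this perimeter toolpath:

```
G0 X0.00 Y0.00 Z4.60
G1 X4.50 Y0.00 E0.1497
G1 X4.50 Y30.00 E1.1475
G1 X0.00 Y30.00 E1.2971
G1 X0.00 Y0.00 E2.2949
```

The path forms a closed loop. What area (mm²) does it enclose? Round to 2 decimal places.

135.00 mm²

Apply the shoelace formula to the sequence of (X, Y) vertices; enclosed area = 135.00 mm².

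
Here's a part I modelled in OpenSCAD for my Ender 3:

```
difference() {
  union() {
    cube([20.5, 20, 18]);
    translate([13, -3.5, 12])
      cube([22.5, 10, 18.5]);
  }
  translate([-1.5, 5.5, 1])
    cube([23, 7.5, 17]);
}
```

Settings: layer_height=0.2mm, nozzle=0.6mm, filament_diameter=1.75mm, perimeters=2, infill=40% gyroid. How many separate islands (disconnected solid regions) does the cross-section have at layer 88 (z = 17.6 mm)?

2

At z = 17.6 mm: the 20.5×20 cube contributes its full rectangle; the cube at (13, -3.5) (footprint 22.5×10) is included at this height; Combining (union): the regions partially overlap (shared area 48.75 mm²), so overlapping operands fuse into one piece — 1 connected region; the cube at (-1.5, 5.5) (footprint 23×7.5) is included at this height; After the difference (first − rest): starting from the result so far, the 23×7.5 cube at (-1.5, 5.5) partially overlaps it — only the 154.75 mm² overlap (of its 172.50 mm²) is removed, clipping the outline — 2 connected regions. Overall, the cross-section has 2 separate islands. Island count = 2.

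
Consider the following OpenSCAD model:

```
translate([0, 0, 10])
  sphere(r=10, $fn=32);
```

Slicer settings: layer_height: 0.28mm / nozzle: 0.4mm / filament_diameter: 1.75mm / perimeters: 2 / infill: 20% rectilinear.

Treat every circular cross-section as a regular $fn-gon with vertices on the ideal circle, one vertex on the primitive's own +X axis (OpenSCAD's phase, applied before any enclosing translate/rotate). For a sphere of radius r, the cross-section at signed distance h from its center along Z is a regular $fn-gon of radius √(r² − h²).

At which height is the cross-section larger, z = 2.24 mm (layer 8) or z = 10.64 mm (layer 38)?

Layer 8 (z = 2.24): the r=10 sphere slices to a regular 32-gon of circumradius 6.307 (√(r²−h²) with h=7.76 from center) (area = (32/2)·6.307²·sin(360°/32) = 124.18 mm²). So its area = 124.18 mm². Layer 38 (z = 10.64): the sphere: section is a regular 32-gon, circumradius = √(r²−h²) = √(10²−0.64²) = 9.979 (area = (32/2)·9.979²·sin(360°/32) = 310.87 mm²). So its area = 310.87 mm². Layer 38 is larger (310.87 vs 124.18 mm²).

layer 38 (z = 10.64 mm)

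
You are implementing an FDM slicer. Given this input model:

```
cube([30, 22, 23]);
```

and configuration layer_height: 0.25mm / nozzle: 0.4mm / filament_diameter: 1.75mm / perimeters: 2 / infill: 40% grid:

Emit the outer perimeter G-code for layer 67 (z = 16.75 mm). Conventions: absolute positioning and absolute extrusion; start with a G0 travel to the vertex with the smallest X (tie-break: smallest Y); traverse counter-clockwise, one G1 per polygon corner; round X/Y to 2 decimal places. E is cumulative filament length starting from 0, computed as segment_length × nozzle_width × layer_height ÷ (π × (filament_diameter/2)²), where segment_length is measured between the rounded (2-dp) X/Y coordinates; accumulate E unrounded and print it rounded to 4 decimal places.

At z = 16.75 mm: the cube is present — its section is the full 30×22 rectangle. The outline is a single polygon with 4 vertices. Extrusion per mm of travel: 0.4 × 0.25 / (π × 0.875²) = 0.041575. Accumulating E over each segment gives final E = 4.3238.

G0 X0.00 Y0.00 Z16.75
G1 X30.00 Y0.00 E1.2473
G1 X30.00 Y22.00 E2.1619
G1 X0.00 Y22.00 E3.4092
G1 X0.00 Y0.00 E4.3238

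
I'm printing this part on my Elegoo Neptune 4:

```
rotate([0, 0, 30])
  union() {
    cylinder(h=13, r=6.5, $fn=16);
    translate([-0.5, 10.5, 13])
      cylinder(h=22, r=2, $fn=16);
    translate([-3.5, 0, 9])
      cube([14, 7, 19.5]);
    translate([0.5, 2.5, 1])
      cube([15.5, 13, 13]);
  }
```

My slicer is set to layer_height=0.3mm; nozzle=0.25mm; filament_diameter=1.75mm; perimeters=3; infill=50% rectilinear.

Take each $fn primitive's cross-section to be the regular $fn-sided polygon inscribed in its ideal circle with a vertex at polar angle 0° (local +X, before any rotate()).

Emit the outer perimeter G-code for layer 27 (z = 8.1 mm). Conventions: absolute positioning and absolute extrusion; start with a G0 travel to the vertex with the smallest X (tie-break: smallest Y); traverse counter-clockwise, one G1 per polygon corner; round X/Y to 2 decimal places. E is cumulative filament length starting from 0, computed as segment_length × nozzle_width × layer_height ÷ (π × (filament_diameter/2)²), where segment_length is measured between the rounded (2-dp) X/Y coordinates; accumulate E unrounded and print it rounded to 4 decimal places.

At z = 8.1 mm: the r=6.5 cylinder contributes a regular 16-gon of circumradius 6.5; the cylinder at (-0.5, 10.5) does not reach this height (z outside [13, 35]); the cube at (-3.5, 0) is absent (z outside [9, 28.5]); the cube at (0.5, 2.5) is present — its section is the full 15.5×13 rectangle; Combining (union): the regions partially overlap (shared area 14.73 mm²), so overlapping operands fuse into one piece — 1 connected region; (whole slice rotated 30° about Z — lengths, areas and connectivity unchanged). The outline is a single polygon with 19 vertices. Extrusion per mm of travel: 0.25 × 0.3 / (π × 0.875²) = 0.031181. Accumulating E over each segment gives final E = 2.5291.

G0 X-7.32 Y13.67 Z8.10
G1 X-2.77 Y5.79 E0.2837
G1 X-3.25 Y5.63 E0.2995
G1 X-5.16 Y3.96 E0.3786
G1 X-6.28 Y1.68 E0.4578
G1 X-6.44 Y-0.85 E0.5369
G1 X-5.63 Y-3.25 E0.6159
G1 X-3.96 Y-5.16 E0.6950
G1 X-1.68 Y-6.28 E0.7742
G1 X0.85 Y-6.44 E0.8532
G1 X3.25 Y-5.63 E0.9322
G1 X5.16 Y-3.96 E1.0113
G1 X6.28 Y-1.68 E1.0905
G1 X6.44 Y0.85 E1.1696
G1 X5.63 Y3.25 E1.2485
G1 X3.96 Y5.16 E1.3277
G1 X3.94 Y5.16 E1.3283
G1 X12.61 Y10.17 E1.6405
G1 X6.11 Y21.42 E2.0456
G1 X-7.32 Y13.67 E2.5291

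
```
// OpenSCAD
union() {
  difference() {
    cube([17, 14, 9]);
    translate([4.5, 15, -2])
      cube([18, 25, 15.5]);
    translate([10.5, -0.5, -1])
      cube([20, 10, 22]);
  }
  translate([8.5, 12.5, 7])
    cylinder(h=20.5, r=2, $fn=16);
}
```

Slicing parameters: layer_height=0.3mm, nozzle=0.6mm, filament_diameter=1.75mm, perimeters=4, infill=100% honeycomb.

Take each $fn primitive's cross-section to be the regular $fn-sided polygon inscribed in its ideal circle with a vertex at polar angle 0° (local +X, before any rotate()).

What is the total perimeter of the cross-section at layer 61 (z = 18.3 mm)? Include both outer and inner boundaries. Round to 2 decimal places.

At z = 18.3 mm: the cube is absent (z outside [0, 9]); the cube at (4.5, 15) is absent (z outside [-2, 13.5]); the cube at (10.5, -0.5) (footprint 20×10) is included at this height (perimeter 60.00 mm); Subtracting the remaining from the first: the first operand is absent here, so nothing remains; the r=2 cylinder at (8.5, 12.5) gives a regular 16-gon of circumradius 2 (constant along its height) (perimeter = 2·16·2.000·sin(180°/16) = 12.49 mm); Merging all regions: only the r=2 cylinder at (8.5, 12.5) is present, so the union is just that shape — boundary = 12.49 mm. Overall, the cross-section is a single solid region. Total boundary length (outer) = 12.49 mm.

12.49 mm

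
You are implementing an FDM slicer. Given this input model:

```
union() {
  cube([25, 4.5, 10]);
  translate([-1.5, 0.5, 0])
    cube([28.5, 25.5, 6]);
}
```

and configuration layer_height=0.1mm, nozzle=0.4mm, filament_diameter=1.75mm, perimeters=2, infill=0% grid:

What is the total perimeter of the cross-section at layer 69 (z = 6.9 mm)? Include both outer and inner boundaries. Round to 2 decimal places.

At z = 6.9 mm: the cube is present — its section is the full 25×4.5 rectangle (perimeter 59.00 mm); the cube at (-1.5, 0.5) is not intersected at this z (z outside [0, 6]); Taking the union: only the 25×4.5 cube is present, so the union is just that shape — boundary = 59.00 mm. Overall, the cross-section is a single solid region. Total boundary length (outer) = 59.00 mm.

59.00 mm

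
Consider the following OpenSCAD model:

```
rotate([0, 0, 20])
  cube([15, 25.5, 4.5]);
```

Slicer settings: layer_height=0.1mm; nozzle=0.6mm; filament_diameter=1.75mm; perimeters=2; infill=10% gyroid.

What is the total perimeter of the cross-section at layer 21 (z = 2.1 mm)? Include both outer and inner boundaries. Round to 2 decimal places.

81.00 mm

At z = 2.1 mm: the cube (footprint 15×25.5) is included at this height (perimeter 81.00 mm); (rotated 20° about Z; rotation is an isometry so areas/perimeters/island counts are preserved). Overall, the cross-section is a single solid region. Total boundary length (outer) = 81.00 mm.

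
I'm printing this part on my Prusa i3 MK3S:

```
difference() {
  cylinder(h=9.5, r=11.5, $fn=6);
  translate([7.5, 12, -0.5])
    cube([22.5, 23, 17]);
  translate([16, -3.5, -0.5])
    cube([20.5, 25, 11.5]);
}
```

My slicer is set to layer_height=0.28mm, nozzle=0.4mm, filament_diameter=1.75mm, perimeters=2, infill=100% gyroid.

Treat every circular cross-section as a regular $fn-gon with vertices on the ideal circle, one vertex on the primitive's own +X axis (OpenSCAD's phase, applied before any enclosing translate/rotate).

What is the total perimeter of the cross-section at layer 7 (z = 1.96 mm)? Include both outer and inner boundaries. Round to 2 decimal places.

At z = 1.96 mm: the cylinder: section is a regular 6-gon, circumradius r=11.5 (perimeter = 2·6·11.500·sin(180°/6) = 69.00 mm); the cube at (7.5, 12) (footprint 22.5×23) is included at this height (perimeter 91.00 mm); the cube at (16, -3.5) is present — its section is the full 20.5×25 rectangle (perimeter 91.00 mm); After the difference (first − rest): starting from the r=11.5 cylinder, the 22.5×23 cube at (7.5, 12) misses the remaining region (no effect); the 20.5×25 cube at (16, -3.5) misses the remaining region (no effect) — boundary = 69.00 mm. Overall, the cross-section is a single solid region. Total boundary length (outer) = 69.00 mm.

69.00 mm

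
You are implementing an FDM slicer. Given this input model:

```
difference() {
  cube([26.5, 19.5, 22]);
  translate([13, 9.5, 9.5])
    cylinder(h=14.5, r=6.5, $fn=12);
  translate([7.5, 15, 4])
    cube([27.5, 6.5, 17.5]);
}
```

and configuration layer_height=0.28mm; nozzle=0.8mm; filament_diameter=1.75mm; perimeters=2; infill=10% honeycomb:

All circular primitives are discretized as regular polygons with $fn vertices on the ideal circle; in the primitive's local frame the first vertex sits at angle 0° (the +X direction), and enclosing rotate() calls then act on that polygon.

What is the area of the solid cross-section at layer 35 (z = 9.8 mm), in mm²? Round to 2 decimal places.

308.19 mm²

At z = 9.8 mm: the 26.5×19.5 cube contributes its full rectangle (area 516.75 mm²); the r=6.5 cylinder at (13, 9.5) contributes a regular 12-gon of circumradius 6.5 (area = (12/2)·6.500²·sin(360°/12) = 126.75 mm²); the cube at (7.5, 15) is present — its section is the full 27.5×6.5 rectangle (area 178.75 mm²); After the difference (first − rest): starting from the 26.5×19.5 cube (516.75 mm²), the r=6.5 cylinder at (13, 9.5) lies wholly inside it (removes its full 126.75 mm² and its 40.38 mm outline becomes a hole wall); the 27.5×6.5 cube at (7.5, 15) partially overlaps it — only the 81.81 mm² overlap (of its 178.75 mm²) is removed, clipping the outline — area = 308.19 mm². Overall, the cross-section is a single solid region. Net area = 308.19 mm².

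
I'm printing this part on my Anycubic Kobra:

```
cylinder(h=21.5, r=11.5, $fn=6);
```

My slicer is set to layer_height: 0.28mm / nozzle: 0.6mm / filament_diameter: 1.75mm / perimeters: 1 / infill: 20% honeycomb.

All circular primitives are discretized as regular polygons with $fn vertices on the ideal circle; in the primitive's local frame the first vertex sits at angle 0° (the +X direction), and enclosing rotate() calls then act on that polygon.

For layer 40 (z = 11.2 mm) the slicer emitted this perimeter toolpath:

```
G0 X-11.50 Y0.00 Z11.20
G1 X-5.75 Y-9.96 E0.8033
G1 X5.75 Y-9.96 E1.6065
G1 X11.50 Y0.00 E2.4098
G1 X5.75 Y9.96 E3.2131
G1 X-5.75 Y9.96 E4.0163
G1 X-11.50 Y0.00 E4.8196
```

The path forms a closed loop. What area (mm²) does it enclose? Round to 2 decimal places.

343.62 mm²

Apply the shoelace formula to the sequence of (X, Y) vertices; enclosed area = 343.62 mm².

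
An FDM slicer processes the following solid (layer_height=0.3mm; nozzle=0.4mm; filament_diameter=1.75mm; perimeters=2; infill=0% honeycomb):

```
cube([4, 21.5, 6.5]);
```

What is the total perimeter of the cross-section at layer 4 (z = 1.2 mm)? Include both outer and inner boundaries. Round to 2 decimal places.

51.00 mm

At z = 1.2 mm: the 4×21.5 cube contributes its full rectangle (perimeter 51.00 mm). Overall, the cross-section is a single solid region. Total boundary length (outer) = 51.00 mm.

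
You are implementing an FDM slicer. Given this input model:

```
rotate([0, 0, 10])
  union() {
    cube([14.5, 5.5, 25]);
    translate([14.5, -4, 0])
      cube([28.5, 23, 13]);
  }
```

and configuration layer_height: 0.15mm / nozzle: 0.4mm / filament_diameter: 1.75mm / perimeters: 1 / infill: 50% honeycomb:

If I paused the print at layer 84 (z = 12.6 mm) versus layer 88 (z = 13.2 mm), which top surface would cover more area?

layer 84 (z = 12.6 mm)

Layer 84 (z = 12.6): the cube (footprint 14.5×5.5) is included at this height (area 79.75 mm²); the cube at (14.5, -4) is present — its section is the full 28.5×23 rectangle (area 655.50 mm²); Combining (union): the 2 present regions share edge segments without overlapping in area, so areas simply add but the touching pieces fuse into one outline (the shared edge portions become interior and drop out of the boundary) — area = 735.25 mm²; (rotated 10° about Z; rotation is an isometry so areas/perimeters/island counts are preserved). So its area = 735.25 mm². Layer 88 (z = 13.2): the cube is present — its section is the full 14.5×5.5 rectangle (area 79.75 mm²); the cube at (14.5, -4) does not reach this height (z outside [0, 13]); Combining (union): only the 14.5×5.5 cube is present, so the union is just that shape — area = 79.75 mm²; (rotated 10° about Z; rotation is an isometry so areas/perimeters/island counts are preserved). So its area = 79.75 mm². Layer 84 is larger (735.25 vs 79.75 mm²).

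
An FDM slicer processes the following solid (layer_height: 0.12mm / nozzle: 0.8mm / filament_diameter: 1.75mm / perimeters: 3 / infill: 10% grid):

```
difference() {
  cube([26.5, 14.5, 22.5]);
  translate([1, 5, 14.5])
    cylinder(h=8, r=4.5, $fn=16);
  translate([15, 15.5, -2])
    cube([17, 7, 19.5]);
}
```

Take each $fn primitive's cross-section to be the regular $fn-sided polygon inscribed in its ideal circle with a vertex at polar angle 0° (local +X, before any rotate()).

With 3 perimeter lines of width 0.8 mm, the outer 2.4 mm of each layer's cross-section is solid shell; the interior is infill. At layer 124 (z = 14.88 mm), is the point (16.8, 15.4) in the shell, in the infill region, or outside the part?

At z = 14.88 mm: the cube (footprint 26.5×14.5) is included at this height; the cylinder at (1, 5): section is a regular 16-gon, circumradius r=4.5; the 17×7 cube at (15, 15.5) contributes its full rectangle; Taking the first minus the rest: starting from the 26.5×14.5 cube, the r=4.5 cylinder at (1, 5) partially overlaps it — only the 39.80 mm² overlap (of its 61.99 mm²) is removed, clipping the outline; the 17×7 cube at (15, 15.5) misses the remaining region (no effect) — 1 connected region. Overall, the cross-section is a single solid region. The nearest boundary edge runs (0.00, 14.50)→(26.50, 14.50); distance from the point to it = 0.90 mm. The point is not inside any of the regions above, so it lies outside the cross-section (0.90 mm from the nearest boundary).

outside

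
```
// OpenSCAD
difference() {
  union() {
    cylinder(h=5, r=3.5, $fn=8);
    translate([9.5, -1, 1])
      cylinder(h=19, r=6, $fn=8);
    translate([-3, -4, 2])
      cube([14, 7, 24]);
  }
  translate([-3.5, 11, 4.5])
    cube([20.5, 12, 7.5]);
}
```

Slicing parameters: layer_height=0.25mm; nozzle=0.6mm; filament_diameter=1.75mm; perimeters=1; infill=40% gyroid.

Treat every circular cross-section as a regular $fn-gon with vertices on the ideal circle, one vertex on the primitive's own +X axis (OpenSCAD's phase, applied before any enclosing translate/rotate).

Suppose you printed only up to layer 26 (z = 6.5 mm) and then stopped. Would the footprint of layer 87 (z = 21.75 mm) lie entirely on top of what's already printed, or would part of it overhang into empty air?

Compare the two slices. At z = 6.5: the cylinder does not reach this height (z outside [0, 5]); the r=6 cylinder at (9.5, -1) contributes a regular 8-gon of circumradius 6 (area = (8/2)·6.000²·sin(360°/8) = 101.82 mm²); the cube at (-3, -4) is present — its section is the full 14×7 rectangle (area 98.00 mm²); Merging all regions: the regions partially overlap — summed areas 199.82 mm² minus the doubly-counted overlap 47.32 mm² gives 152.50 mm² — area = 152.50 mm²; the cube at (-3.5, 11) (footprint 20.5×12) is included at this height (area 246.00 mm²); Subtracting the remaining from the first: starting from that combined region (152.50 mm²), the 20.5×12 cube at (-3.5, 11) misses the remaining region (no effect) — area = 152.50 mm². At z = 21.75: the cylinder is not intersected at this z (z outside [0, 5]); the cylinder at (9.5, -1) does not reach this height (z outside [1, 20]); the cube at (-3, -4) is present — its section is the full 14×7 rectangle (area 98.00 mm²); Taking the union: only the 14×7 cube at (-3, -4) is present, so the union is just that shape — area = 98.00 mm²; the cube at (-3.5, 11) is absent (z outside [4.5, 12]); After the difference (first − rest): none of the subtracted shapes is present at this height, so that combined region is unchanged — area = 98.00 mm². Checking containment: the cross-section at z = 21.75 is a subset of the cross-section at z = 6.5.

entirely on top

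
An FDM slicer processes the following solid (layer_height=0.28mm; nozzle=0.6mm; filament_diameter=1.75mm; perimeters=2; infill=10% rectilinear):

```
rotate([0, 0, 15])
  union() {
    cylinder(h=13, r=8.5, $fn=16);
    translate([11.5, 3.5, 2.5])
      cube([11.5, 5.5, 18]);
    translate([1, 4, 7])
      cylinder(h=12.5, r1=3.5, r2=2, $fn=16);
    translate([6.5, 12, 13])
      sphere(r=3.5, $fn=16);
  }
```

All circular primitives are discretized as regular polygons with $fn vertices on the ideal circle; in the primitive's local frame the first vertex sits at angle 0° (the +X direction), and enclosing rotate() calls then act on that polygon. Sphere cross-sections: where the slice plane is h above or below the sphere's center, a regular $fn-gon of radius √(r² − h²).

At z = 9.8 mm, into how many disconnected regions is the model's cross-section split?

At z = 9.8 mm: the r=8.5 cylinder contributes a regular 16-gon of circumradius 8.5; the cube at (11.5, 3.5) (footprint 11.5×5.5) is included at this height; the cone at (1, 4) (r1=3.5→r2=2) has section circumradius 3.164 here — a regular 16-gon; the sphere at (6.5, 12): section is a regular 16-gon, circumradius = √(r²−h²) = √(3.5²−3.2²) = 1.418; Combining (union): the regions partially overlap (shared area 30.65 mm²), so overlapping operands fuse into one piece — 3 connected regions; (whole slice rotated 15° about Z — lengths, areas and connectivity unchanged). The result has 3 disconnected regions.

3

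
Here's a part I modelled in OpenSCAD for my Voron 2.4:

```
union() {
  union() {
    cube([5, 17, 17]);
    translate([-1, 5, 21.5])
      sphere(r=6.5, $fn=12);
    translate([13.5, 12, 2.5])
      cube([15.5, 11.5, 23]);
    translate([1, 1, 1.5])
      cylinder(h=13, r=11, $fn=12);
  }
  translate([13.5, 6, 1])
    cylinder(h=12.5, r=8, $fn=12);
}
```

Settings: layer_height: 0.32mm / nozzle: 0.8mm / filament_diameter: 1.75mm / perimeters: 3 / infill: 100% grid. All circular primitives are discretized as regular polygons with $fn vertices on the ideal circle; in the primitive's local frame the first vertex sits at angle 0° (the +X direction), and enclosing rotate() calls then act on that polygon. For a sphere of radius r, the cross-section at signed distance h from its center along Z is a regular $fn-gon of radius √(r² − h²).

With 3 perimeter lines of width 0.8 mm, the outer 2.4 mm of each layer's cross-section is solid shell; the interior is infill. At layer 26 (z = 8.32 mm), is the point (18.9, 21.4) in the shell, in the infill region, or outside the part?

At z = 8.32 mm: the cube (footprint 5×17) is included at this height; the sphere at (-1, 5) does not reach this height (|z−center|=13.180 > r=6.5); the 15.5×11.5 cube at (13.5, 12) contributes its full rectangle; the r=11 cylinder at (1, 1) contributes a regular 12-gon of circumradius 11; Combining (union): the regions partially overlap (shared area 57.72 mm²), so overlapping operands fuse into one piece — 2 connected regions; the r=8 cylinder at (13.5, 6) contributes a regular 12-gon of circumradius 8; Merging all regions: the regions partially overlap (shared area 50.32 mm²), so overlapping operands fuse into one piece — 1 connected region. Overall, the cross-section is a single solid region. The nearest boundary edge runs (13.50, 23.50)→(29.00, 23.50); distance from the point to it = 2.10 mm. The point is inside the cross-section, 2.10 mm from the nearest boundary — within the 2.4 mm shell band (3 × 0.8).

shell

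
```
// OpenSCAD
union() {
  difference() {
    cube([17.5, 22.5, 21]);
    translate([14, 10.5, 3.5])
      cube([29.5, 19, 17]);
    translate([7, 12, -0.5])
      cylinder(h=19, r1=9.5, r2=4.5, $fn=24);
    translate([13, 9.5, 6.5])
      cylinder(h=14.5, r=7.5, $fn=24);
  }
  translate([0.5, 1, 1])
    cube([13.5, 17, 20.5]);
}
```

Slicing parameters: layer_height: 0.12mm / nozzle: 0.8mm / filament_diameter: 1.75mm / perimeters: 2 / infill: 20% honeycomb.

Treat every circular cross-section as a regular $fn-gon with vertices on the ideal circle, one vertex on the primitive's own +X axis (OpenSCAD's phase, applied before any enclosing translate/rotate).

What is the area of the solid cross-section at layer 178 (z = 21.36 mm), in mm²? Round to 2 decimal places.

229.50 mm²

At z = 21.36 mm: the cube is not intersected at this z (z outside [0, 21]); the cube at (14, 10.5) is absent (z outside [3.5, 20.5]); the cone at (7, 12) is absent (z outside [-0.5, 18.5]); the cylinder at (13, 9.5) does not reach this height (z outside [6.5, 21]); Subtracting the remaining from the first: the first operand is absent here, so nothing remains; the 13.5×17 cube at (0.5, 1) contributes its full rectangle (area 229.50 mm²); Merging all regions: only the 13.5×17 cube at (0.5, 1) is present, so the union is just that shape — area = 229.50 mm². Overall, the cross-section is a single solid region. Net area = 229.50 mm².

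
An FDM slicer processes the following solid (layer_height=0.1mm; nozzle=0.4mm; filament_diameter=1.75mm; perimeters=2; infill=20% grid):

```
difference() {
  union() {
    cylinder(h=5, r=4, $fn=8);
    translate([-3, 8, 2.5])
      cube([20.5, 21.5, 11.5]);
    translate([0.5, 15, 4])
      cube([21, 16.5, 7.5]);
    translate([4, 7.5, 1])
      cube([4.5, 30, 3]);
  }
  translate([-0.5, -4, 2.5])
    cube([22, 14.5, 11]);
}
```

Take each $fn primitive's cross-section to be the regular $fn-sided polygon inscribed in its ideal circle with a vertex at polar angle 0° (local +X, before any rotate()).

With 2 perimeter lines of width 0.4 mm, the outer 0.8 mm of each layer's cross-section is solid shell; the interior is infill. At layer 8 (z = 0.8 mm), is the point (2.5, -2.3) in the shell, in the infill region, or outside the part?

At z = 0.8 mm: the cylinder: section is a regular 8-gon, circumradius r=4; the cube at (-3, 8) is not intersected at this z (z outside [2.5, 14]); the cube at (0.5, 15) is not intersected at this z (z outside [4, 11.5]); the cube at (4, 7.5) is not intersected at this z (z outside [1, 4]); Merging all regions: only the r=4 cylinder is present, so the union is just that shape — 1 connected region; the cube at (-0.5, -4) is absent (z outside [2.5, 13.5]); Subtracting the remaining from the first: none of the subtracted shapes is present at this height, so the result so far is unchanged — 1 connected region. Overall, the cross-section is a single solid region. The nearest boundary edge runs (2.83, -2.83)→(4.00, 0.00); distance from the point to it = 0.51 mm. The point is inside the cross-section, 0.51 mm from the nearest boundary — within the 0.8 mm shell band (2 × 0.4).

shell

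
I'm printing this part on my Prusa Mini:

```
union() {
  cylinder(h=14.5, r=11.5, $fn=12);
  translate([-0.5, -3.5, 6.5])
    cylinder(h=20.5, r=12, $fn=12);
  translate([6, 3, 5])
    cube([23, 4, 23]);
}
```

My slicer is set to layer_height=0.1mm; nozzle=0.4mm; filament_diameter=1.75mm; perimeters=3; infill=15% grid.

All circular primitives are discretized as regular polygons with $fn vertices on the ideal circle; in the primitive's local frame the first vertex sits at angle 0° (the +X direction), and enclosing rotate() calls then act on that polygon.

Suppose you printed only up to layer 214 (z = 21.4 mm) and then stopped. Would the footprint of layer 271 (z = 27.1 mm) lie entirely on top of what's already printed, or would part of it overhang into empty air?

Compare the two slices. At z = 21.4: the cylinder does not reach this height (z outside [0, 14.5]); the cylinder at (-0.5, -3.5): section is a regular 12-gon, circumradius r=12 (area = (12/2)·12.000²·sin(360°/12) = 432.00 mm²); the 23×4 cube at (6, 3) contributes its full rectangle (area 92.00 mm²); Taking the union: the regions partially overlap — summed areas 524.00 mm² minus the doubly-counted overlap 5.75 mm² gives 518.25 mm² — area = 518.25 mm². At z = 27.1: the cylinder is absent (z outside [0, 14.5]); the cylinder at (-0.5, -3.5) is absent (z outside [6.5, 27]); the 23×4 cube at (6, 3) contributes its full rectangle (area 92.00 mm²); Combining (union): only the 23×4 cube at (6, 3) is present, so the union is just that shape — area = 92.00 mm². Checking containment: the cross-section at z = 27.1 is a subset of the cross-section at z = 21.4.

entirely on top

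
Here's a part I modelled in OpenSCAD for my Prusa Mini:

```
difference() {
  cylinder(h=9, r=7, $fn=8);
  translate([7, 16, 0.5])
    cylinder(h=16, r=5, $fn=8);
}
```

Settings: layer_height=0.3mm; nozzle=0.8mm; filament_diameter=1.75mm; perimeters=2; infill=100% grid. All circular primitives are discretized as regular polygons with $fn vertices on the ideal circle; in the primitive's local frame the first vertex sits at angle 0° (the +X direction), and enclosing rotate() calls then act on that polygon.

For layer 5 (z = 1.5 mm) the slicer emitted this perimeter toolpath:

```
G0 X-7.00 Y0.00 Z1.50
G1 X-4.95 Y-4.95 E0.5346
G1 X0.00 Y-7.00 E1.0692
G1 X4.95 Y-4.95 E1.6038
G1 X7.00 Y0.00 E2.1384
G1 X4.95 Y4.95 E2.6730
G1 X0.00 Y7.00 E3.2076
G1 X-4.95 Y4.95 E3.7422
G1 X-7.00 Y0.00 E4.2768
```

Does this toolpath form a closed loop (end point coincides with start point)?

yes

Start point (G0): (-7.00, 0.00). End point (last G1): the path returns to the start — closed.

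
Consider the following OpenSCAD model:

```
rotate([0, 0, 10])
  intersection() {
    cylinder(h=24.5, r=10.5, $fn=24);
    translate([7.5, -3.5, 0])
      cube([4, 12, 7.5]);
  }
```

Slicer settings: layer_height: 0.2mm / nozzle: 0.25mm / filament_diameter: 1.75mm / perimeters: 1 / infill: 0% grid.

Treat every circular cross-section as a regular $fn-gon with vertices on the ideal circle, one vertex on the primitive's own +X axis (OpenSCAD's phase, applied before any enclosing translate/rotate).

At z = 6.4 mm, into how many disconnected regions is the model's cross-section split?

At z = 6.4 mm: the r=10.5 cylinder contributes a regular 24-gon of circumradius 10.5; the cube at (7.5, -3.5) (footprint 4×12) is included at this height; After intersecting: the 4×12 cube at (7.5, -3.5) partially overlaps the r=10.5 cylinder; clipping to the common part keeps 24.29 mm² — 1 connected region; (rotated 10° about Z; rotation is an isometry so areas/perimeters/island counts are preserved). The result has 1 disconnected region.

1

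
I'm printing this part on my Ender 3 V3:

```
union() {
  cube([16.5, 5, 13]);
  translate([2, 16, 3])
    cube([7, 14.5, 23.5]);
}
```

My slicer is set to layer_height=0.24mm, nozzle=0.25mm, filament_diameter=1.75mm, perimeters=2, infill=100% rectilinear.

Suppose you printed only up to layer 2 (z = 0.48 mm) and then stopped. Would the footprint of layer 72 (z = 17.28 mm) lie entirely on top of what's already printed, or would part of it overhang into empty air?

part overhangs

Compare the two slices. At z = 0.48: the cube is present — its section is the full 16.5×5 rectangle (area 82.50 mm²); the cube at (2, 16) is absent (z outside [3, 26.5]); Taking the union: only the 16.5×5 cube is present, so the union is just that shape — area = 82.50 mm². At z = 17.28: the cube is absent (z outside [0, 13]); the cube at (2, 16) (footprint 7×14.5) is included at this height (area 101.50 mm²); Merging all regions: only the 7×14.5 cube at (2, 16) is present, so the union is just that shape — area = 101.50 mm². Checking containment: at z = 17.28 the cross-section extends beyond the z = 0.48 cross-section by about 101.50 mm².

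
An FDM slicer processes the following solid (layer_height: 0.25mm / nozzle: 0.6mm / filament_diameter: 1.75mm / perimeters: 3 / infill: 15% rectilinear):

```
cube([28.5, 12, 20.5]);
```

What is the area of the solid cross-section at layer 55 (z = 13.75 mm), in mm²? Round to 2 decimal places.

At z = 13.75 mm: the 28.5×12 cube contributes its full rectangle (area 342.00 mm²). Overall, the cross-section is a single solid region. Net area = 342.00 mm².

342.00 mm²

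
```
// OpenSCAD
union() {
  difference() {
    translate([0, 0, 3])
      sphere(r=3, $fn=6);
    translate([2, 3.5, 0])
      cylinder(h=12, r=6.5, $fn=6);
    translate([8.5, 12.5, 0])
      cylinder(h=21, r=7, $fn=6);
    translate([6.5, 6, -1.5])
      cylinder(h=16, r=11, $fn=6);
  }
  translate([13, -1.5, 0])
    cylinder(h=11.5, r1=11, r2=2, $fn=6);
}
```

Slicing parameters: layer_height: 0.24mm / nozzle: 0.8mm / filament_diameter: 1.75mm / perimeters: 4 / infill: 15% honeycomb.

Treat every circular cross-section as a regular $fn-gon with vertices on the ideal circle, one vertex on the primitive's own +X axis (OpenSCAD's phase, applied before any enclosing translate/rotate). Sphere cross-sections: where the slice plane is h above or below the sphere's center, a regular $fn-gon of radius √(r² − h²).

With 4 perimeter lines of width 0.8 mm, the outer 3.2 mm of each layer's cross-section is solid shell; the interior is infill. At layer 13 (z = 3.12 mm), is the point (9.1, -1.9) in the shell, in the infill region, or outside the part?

infill

At z = 3.12 mm: the r=3 sphere slices to a regular 6-gon of circumradius 2.998 (√(r²−h²) with h=0.12 from center); the cylinder at (2, 3.5): section is a regular 6-gon, circumradius r=6.5; the r=7 cylinder at (8.5, 12.5) contributes a regular 6-gon of circumradius 7; the r=11 cylinder at (6.5, 6) gives a regular 6-gon of circumradius 11 (constant along its height); Subtracting the remaining from the first: starting from the r=3 sphere, the r=6.5 cylinder at (2, 3.5) partially overlaps it — only the 20.60 mm² overlap (of its 109.77 mm²) is removed, clipping the outline; the r=7 cylinder at (8.5, 12.5) misses the remaining region (no effect); the r=11 cylinder at (6.5, 6) partially overlaps it — only the 0.61 mm² overlap (of its 314.37 mm²) is removed, clipping the outline — 1 connected region; the cone at (13, -1.5) (r1=11→r2=2) has section circumradius 8.558 here — a regular 6-gon; Combining (union): the 2 present regions are separate (no shared area or edge), so areas and boundary lengths simply add and each stays a separate island — 2 connected regions. Overall, the cross-section has 2 separate islands. The nearest boundary edge runs (8.72, -8.91)→(4.44, -1.50); distance from the point to it = 3.83 mm. (Shell/infill is judged within the island containing the point — the largest one.) The point is inside the cross-section and 3.83 mm from the nearest boundary — more than the 3.2 mm shell width (4 × 0.8), so it's in the infill interior.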